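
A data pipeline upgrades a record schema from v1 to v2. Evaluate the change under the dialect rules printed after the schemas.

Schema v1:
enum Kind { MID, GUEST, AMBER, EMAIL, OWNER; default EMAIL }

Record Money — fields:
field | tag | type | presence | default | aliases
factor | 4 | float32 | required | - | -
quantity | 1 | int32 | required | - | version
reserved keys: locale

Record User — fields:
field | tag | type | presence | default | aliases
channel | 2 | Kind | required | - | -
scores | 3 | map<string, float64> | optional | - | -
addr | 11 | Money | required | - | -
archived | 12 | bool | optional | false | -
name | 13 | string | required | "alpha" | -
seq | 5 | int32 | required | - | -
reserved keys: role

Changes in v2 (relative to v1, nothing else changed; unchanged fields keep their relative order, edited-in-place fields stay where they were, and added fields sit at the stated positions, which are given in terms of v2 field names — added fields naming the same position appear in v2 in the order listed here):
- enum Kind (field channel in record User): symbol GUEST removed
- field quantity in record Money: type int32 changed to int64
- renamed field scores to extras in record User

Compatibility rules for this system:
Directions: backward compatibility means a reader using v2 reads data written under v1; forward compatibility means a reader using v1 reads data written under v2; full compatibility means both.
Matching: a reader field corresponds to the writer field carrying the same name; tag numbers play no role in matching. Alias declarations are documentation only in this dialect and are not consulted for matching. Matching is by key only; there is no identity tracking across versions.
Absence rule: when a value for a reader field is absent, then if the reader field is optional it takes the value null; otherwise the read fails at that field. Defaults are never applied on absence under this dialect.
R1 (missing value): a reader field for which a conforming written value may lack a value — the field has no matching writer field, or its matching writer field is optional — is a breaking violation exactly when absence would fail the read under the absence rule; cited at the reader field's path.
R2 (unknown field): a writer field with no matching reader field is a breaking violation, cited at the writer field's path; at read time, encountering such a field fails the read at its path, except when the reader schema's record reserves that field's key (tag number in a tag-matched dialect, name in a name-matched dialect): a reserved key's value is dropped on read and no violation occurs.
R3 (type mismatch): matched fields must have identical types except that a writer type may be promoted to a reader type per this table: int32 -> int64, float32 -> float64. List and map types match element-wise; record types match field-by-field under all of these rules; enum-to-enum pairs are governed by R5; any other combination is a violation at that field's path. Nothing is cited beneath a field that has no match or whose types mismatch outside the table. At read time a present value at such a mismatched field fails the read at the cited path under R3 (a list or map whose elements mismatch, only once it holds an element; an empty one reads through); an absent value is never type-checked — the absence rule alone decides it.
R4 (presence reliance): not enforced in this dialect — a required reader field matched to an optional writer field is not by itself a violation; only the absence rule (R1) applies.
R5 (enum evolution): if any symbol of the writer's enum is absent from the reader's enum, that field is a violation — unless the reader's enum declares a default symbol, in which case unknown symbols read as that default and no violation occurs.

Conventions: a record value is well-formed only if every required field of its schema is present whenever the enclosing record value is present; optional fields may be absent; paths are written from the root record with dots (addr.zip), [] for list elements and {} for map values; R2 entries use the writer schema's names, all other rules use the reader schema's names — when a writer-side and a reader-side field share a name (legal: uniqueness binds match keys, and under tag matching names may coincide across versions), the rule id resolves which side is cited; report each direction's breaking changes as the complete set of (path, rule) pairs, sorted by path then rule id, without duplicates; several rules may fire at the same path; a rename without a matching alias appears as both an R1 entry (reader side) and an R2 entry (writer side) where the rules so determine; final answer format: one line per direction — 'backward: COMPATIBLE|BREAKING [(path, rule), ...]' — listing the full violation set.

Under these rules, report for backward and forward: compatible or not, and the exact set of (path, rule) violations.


arrows below run writer -> reader for User
backward for User (reader v2, writer v1):
  channel: paired with writer channel (Kind -> Kind; writer required)
  extras: no writer match
  addr: paired with writer addr (Money -> Money; writer required)
  archived: paired with writer archived (bool -> bool; writer optional)
  name: paired with writer name (string -> string; writer required)
  seq: paired with writer seq (int32 -> int32; writer required)
  writer field scores has no reader counterpart
  addr.factor: paired with writer addr.factor (float32 -> float32; writer required)
  addr.quantity: paired with writer addr.quantity (int32 -> int64; writer required)
  rule R2 violated at scores
  => 1 violation(s): backward is BREAKING for User
forward for User (reader v1, writer v2):
  channel: paired with writer channel (Kind -> Kind; writer required)
  scores: no writer match
  addr: paired with writer addr (Money -> Money; writer required)
  archived: paired with writer archived (bool -> bool; writer optional)
  name: paired with writer name (string -> string; writer required)
  seq: paired with writer seq (int32 -> int32; writer required)
  writer field extras has no reader counterpart
  addr.factor: paired with writer addr.factor (float32 -> float32; writer required)
  addr.quantity: paired with writer addr.quantity (int64 -> int32; writer required)
  rule R3 violated at addr.quantity
  rule R2 violated at extras
  => 2 violation(s): forward is BREAKING for User

backward: BREAKING [(scores, R2)]; forward: BREAKING [(addr.quantity, R3), (extras, R2)]


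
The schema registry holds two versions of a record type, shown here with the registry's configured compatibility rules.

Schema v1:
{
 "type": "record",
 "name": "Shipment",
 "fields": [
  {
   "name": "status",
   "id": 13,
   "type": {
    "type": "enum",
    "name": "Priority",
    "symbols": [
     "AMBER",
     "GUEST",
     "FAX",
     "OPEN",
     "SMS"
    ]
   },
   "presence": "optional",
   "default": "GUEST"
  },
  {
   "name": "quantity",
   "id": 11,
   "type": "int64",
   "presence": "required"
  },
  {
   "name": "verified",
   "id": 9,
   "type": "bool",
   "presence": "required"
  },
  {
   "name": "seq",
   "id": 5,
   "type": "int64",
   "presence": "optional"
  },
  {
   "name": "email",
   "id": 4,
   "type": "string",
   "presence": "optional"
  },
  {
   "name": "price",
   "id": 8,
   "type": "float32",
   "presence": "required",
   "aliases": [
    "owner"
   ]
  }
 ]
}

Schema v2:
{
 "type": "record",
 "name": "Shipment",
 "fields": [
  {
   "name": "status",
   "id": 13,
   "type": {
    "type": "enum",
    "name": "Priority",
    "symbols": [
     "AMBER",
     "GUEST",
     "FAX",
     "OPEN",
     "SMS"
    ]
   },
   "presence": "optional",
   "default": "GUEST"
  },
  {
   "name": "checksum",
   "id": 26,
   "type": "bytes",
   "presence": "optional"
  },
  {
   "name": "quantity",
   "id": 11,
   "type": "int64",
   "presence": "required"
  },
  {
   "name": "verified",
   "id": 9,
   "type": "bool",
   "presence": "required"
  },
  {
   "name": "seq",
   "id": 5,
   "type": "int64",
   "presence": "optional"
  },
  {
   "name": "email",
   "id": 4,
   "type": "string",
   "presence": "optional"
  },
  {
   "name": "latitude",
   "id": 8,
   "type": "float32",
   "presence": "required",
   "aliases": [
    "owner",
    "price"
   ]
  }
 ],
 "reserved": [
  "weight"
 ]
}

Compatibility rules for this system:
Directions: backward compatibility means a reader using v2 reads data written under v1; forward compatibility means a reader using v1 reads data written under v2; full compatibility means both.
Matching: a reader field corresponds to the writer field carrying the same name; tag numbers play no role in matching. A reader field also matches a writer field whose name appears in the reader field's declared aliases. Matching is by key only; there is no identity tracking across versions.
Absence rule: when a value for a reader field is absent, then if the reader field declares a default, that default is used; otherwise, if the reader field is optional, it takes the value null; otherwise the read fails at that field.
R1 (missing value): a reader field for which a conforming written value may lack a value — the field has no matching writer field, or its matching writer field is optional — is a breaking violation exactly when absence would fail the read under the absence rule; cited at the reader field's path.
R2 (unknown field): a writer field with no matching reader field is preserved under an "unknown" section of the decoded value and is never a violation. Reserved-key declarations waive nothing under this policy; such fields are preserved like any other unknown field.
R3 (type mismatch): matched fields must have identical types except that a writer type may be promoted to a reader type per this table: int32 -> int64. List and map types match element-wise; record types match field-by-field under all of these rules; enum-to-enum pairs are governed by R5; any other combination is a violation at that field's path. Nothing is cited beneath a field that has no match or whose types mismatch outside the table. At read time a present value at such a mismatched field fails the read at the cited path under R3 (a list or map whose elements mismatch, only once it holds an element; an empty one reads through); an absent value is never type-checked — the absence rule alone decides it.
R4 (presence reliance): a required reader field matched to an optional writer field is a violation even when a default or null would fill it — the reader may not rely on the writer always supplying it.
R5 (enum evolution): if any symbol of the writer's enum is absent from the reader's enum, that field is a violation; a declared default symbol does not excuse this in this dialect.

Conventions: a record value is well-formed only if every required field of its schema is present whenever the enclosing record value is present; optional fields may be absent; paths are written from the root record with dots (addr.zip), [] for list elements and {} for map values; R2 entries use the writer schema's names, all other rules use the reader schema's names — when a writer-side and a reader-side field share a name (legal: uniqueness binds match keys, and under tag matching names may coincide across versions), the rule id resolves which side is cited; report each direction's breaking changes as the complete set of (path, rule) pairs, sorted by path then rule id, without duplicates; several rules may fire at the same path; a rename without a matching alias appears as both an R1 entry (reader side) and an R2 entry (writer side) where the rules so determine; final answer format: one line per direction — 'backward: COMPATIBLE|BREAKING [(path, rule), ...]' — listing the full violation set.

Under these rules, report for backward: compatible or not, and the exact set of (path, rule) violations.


arrows below run writer -> reader for Shipment
backward analysis of Shipment with v2 as reader and v1 as writer:
  writer optional, Priority -> Priority: reader status maps from writer status
  checksum has no writer counterpart
  writer required, int64 -> int64: reader quantity maps from writer quantity
  writer required, bool -> bool: reader verified maps from writer verified
  writer optional, int64 -> int64: reader seq maps from writer seq
  writer optional, string -> string: reader email maps from writer email
  writer required, float32 -> float32: reader latitude maps from writer price
  => no violations; backward on Shipment: COMPATIBLE
ruling out the remaining Shipment differences:
  renamed field price to latitude in record Shipment (alias price declared on the renamed field) -> fires only in the forward direction of Shipment, which is not asked here
  added field checksum to record Shipment: optional bytes, tag 26 (in v2 it sits immediately before quantity) -> inert for the asked Shipment verdict: nothing fires

backward: COMPATIBLE []


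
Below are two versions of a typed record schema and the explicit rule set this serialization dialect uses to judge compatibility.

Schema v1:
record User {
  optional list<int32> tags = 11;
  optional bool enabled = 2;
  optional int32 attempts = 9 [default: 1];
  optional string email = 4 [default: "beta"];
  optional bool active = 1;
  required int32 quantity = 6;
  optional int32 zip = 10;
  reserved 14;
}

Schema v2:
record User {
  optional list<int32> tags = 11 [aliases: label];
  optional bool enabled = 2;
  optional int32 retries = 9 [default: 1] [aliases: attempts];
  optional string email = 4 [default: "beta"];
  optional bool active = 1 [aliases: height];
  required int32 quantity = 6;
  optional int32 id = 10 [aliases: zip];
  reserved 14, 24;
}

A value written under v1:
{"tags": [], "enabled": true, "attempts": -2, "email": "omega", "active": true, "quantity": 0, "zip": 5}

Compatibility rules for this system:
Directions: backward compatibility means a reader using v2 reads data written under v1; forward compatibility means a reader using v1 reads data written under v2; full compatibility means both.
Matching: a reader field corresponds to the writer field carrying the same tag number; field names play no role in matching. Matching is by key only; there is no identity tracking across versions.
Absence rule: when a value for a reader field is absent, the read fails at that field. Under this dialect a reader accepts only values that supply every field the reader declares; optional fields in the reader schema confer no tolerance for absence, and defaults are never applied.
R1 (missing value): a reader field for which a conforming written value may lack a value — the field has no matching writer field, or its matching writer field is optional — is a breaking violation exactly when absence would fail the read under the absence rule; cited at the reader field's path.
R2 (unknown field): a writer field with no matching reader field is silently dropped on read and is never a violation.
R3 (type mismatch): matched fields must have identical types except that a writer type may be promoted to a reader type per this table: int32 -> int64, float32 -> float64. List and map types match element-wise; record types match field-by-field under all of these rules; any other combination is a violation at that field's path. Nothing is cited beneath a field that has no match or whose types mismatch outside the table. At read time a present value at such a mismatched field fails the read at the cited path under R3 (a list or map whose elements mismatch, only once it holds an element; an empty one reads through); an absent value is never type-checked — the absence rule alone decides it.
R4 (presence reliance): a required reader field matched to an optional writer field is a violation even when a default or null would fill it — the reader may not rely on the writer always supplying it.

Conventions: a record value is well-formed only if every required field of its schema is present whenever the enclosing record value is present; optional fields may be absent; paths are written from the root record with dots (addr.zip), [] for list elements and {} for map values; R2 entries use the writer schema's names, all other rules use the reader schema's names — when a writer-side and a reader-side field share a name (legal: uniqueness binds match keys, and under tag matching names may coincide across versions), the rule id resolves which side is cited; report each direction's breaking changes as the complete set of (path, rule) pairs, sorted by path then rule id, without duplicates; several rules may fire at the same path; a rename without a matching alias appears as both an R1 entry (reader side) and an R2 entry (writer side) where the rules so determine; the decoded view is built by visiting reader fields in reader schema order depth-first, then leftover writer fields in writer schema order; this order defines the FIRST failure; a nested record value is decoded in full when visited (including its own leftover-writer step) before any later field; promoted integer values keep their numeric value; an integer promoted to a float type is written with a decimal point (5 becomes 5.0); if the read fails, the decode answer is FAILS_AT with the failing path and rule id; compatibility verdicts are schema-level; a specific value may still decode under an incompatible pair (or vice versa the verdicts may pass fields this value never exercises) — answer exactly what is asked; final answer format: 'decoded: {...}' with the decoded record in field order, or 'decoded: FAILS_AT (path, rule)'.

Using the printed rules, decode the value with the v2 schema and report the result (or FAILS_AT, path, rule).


decoded: {"tags": [], "enabled": true, "retries": -2, "email": "omega", "active": true, "quantity": 0, "id": 5}

the writer's type comes first in each User pair
migrating the User value to v2:
  tags := []
  enabled := true
  retries := -2 (from writer attempts)
  email := "omega"
  active := true
  quantity := 0
  id := 5 (from writer zip)
  => decoded: {"tags": [], "enabled": true, "retries": -2, "email": "omega", "active": true, "quantity": 0, "id": 5}


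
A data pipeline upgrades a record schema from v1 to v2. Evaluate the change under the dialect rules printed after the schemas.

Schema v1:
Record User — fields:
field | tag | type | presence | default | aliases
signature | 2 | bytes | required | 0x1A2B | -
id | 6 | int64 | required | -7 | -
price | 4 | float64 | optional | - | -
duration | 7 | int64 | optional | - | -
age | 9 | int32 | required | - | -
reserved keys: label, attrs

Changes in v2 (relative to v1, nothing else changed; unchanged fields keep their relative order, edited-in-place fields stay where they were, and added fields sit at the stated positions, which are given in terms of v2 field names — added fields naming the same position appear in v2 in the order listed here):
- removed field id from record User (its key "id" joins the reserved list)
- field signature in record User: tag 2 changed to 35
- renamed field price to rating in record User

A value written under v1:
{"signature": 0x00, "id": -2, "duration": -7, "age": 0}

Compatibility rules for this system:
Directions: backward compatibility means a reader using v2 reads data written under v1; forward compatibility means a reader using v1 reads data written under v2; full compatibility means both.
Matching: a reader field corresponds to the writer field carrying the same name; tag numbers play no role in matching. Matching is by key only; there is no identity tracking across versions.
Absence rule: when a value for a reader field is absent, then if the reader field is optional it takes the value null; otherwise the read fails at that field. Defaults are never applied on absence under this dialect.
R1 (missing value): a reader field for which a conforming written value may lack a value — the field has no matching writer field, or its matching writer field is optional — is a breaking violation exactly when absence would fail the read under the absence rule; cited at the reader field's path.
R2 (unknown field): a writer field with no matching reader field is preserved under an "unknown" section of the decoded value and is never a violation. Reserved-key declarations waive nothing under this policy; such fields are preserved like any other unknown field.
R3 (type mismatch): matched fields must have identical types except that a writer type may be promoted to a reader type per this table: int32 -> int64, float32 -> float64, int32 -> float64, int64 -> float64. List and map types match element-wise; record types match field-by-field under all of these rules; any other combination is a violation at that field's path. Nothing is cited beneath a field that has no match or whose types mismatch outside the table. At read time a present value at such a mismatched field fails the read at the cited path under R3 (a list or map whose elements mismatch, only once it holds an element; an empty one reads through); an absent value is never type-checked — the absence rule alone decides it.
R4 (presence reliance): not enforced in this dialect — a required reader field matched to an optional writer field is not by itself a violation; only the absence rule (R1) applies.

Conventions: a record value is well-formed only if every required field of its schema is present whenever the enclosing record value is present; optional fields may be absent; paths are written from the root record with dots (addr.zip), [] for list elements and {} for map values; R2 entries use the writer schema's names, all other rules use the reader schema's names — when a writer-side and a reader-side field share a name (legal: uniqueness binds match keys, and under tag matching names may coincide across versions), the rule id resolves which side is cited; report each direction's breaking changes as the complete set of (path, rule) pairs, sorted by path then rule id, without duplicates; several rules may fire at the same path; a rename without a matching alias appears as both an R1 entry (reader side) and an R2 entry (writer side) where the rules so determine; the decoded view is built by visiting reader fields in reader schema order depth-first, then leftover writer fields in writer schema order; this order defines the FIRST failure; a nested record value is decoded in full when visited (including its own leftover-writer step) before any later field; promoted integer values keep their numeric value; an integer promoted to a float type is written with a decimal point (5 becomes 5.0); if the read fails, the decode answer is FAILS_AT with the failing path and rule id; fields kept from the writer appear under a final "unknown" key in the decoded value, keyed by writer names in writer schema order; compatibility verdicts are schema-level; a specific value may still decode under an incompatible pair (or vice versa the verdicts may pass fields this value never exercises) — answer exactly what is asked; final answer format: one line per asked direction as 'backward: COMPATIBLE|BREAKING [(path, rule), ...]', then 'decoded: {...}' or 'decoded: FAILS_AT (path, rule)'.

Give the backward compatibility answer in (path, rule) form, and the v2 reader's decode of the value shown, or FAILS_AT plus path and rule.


backward: COMPATIBLE []; decoded: {"signature": 0x00, "rating": null, "duration": -7, "age": 0, "unknown": {"id": -2}}

each type pair in User: writer, then reader
backward on User — v2 reading data written by v1:
  writer required, bytes -> bytes: reader signature maps from writer signature
  no writer field matches reader rating
  writer optional, int64 -> int64: reader duration maps from writer duration
  writer required, int32 -> int32: reader age maps from writer age
  leftover writer field: id
  leftover writer field: price
  nothing fires on User: backward is COMPATIBLE
migrating the User value to v2:
  signature := 0x00
  rating := null (absent, optional -> null)
  duration := -7
  age := 0
  writer id: kept under "unknown"
  => decoded: {"signature": 0x00, "rating": null, "duration": -7, "age": 0, "unknown": {"id": -2}}
the other User changes do not affect what is asked:
  field signature in record User: tag 2 changed to 35 -> no rule fires on it in User's dialect; the asked verdict holds


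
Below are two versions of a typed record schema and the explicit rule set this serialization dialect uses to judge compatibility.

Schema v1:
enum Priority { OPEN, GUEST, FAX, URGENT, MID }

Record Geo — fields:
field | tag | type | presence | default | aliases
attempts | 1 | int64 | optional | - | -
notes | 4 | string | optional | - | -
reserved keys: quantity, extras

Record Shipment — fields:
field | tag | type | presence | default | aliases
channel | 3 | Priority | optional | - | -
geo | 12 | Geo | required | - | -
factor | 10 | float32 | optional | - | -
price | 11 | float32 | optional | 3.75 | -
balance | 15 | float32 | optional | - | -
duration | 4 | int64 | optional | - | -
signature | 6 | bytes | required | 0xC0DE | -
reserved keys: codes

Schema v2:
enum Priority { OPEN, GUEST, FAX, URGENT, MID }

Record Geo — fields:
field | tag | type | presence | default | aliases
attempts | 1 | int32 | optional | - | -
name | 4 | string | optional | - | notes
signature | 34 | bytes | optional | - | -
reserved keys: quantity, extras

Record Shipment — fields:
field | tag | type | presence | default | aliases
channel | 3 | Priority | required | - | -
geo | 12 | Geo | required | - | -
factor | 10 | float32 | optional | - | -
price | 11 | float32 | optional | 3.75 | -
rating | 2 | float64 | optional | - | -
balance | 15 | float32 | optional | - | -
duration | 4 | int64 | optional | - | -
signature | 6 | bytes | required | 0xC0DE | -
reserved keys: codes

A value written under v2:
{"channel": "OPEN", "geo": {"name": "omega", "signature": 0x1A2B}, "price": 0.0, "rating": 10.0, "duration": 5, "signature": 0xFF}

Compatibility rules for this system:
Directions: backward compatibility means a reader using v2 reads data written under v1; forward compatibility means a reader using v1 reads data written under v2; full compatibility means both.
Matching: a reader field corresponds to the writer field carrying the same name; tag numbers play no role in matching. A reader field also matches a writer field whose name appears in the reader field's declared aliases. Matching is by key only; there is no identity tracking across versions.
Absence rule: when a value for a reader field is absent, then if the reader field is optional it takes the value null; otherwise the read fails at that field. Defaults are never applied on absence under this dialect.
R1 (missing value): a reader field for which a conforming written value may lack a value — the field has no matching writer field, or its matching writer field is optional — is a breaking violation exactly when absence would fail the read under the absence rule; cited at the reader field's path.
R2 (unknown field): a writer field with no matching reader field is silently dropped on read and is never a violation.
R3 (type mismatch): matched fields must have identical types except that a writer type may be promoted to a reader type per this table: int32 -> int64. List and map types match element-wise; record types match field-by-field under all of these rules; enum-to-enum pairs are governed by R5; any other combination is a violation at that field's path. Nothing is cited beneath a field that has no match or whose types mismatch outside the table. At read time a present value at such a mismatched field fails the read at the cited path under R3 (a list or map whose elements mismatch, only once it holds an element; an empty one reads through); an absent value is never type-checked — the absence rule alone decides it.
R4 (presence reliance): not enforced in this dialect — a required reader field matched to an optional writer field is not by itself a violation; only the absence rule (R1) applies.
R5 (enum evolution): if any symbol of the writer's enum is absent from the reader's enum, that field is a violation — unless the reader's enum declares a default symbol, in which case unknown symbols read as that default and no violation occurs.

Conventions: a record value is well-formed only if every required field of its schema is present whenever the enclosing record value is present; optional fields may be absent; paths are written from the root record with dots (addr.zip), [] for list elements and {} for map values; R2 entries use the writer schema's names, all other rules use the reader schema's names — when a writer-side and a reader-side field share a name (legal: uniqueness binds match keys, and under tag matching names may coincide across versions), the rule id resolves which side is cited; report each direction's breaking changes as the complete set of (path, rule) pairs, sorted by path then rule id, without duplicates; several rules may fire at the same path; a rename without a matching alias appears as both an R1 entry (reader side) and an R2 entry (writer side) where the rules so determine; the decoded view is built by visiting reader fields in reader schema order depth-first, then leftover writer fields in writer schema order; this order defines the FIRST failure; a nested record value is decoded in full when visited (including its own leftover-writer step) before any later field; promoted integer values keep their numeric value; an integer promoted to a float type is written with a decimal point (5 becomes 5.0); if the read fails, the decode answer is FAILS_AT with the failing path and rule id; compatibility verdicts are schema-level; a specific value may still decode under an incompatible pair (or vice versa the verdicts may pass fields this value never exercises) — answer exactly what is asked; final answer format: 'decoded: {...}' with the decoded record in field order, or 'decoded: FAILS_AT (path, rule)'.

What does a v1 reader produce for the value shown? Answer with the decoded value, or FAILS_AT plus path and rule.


arrows below run writer -> reader for Shipment
decode (reader v1):
  channel := "OPEN"
  geo.attempts := null (not supplied -> null)
  geo.notes := null (not supplied -> null)
  writer geo.name: unmatched, discarded
  writer geo.signature: unmatched, discarded
  factor := null (not supplied -> null)
  price := 0.0
  balance := null (not supplied -> null)
  duration := 5
  signature := 0xFF
  writer rating: unmatched, discarded
  => decoded: {"channel": "OPEN", "geo": {"attempts": null, "notes": null}, "factor": null, "price": 0.0, "balance": null, "duration": 5, "signature": 0xFF}
checking off the Shipment differences that do not matter here:
  field attempts in record Geo: type int64 changed to int32 -> schema-level compatibility only; this Shipment value's decode is unchanged
  added field rating to record Shipment: optional float64, tag 2 (in v2 it sits immediately before balance) -> fires no rule on Shipment under this dialect and leaves the result unchanged
  added field signature to record Geo: optional bytes, tag 34 (in v2 it sits last) -> fires no rule on Shipment under this dialect and leaves the result unchanged
  field channel in record Shipment: optional changed to required -> schema-level compatibility only; this Shipment value's decode is unchanged

decoded: {"channel": "OPEN", "geo": {"attempts": null, "notes": null}, "factor": null, "price": 0.0, "balance": null, "duration": 5, "signature": 0xFF}


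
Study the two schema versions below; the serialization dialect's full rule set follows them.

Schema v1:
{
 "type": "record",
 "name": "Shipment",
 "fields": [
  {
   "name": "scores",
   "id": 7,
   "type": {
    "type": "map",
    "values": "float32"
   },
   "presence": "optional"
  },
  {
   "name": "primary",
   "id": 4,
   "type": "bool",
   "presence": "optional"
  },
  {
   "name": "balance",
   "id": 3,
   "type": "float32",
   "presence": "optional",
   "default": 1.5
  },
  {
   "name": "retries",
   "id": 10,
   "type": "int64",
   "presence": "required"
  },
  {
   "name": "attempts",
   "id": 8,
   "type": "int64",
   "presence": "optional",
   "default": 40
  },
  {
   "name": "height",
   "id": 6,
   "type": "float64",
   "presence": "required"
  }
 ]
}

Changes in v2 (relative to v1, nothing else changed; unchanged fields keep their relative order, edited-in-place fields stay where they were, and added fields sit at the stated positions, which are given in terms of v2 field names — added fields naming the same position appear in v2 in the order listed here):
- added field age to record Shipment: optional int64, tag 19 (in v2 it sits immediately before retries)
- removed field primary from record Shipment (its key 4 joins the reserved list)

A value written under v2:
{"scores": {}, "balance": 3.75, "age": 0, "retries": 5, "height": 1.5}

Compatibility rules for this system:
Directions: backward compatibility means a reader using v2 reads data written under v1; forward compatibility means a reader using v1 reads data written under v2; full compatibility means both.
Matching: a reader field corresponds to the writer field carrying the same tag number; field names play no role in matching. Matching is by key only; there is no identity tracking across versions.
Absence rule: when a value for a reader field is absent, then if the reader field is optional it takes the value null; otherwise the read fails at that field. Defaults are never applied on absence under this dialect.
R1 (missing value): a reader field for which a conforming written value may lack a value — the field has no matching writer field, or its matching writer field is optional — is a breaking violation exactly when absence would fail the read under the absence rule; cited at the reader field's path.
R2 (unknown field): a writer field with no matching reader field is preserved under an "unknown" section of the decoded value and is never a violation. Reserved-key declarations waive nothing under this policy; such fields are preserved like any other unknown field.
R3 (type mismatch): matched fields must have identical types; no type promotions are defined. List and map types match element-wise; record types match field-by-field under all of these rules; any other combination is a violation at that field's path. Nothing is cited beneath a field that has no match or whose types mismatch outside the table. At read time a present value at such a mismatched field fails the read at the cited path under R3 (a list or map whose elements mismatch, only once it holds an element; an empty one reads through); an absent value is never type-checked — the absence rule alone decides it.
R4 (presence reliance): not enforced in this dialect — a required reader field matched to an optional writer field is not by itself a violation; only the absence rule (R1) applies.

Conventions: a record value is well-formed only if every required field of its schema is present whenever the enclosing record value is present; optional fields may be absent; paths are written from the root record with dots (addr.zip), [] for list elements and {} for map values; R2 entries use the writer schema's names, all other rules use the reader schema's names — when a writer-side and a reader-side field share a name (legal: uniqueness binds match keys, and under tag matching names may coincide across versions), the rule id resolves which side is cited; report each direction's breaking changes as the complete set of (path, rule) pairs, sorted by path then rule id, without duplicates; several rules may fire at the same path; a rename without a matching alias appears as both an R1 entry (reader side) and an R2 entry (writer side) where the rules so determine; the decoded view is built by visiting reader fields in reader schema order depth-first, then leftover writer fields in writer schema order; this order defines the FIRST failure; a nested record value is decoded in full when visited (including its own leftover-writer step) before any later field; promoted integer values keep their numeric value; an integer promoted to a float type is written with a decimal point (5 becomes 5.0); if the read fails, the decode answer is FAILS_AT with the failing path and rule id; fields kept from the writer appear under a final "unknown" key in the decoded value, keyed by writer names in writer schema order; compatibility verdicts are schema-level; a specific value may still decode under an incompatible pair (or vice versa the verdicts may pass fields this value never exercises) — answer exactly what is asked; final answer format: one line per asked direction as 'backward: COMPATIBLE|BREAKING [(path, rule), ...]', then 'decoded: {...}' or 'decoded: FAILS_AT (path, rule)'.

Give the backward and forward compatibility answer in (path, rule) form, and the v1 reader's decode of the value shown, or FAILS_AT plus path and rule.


the writer's type comes first in each Shipment pair
checking backward for Shipment: reader v2 against writer v1:
  writer optional, map<string, float32> -> map<string, float32>: reader scores maps from writer scores
  writer optional, float32 -> float32: reader balance maps from writer balance
  age has no writer counterpart
  writer required, int64 -> int64: reader retries maps from writer retries
  writer optional, int64 -> int64: reader attempts maps from writer attempts
  writer required, float64 -> float64: reader height maps from writer height
  primary (writer side), unknown to reader
  => no violations; backward on Shipment: COMPATIBLE
checking forward for Shipment: reader v1 against writer v2:
  writer optional, map<string, float32> -> map<string, float32>: reader scores maps from writer scores
  primary has no writer counterpart
  writer optional, float32 -> float32: reader balance maps from writer balance
  writer required, int64 -> int64: reader retries maps from writer retries
  writer optional, int64 -> int64: reader attempts maps from writer attempts
  writer required, float64 -> float64: reader height maps from writer height
  age (writer side), unknown to reader
  => no violations; forward on Shipment: COMPATIBLE
decoding the Shipment value with the v1 reader:
  scores := {}
  primary := null (not supplied -> null)
  balance := 3.75
  retries := 5
  attempts := null (not supplied -> null)
  height := 1.5
  writer age: kept under "unknown"
  => decoded: {"scores": {}, "primary": null, "balance": 3.75, "retries": 5, "attempts": null, "height": 1.5, "unknown": {"age": 0}}

backward: COMPATIBLE []; forward: COMPATIBLE []; decoded: {"scores": {}, "primary": null, "balance": 3.75, "retries": 5, "attempts": null, "height": 1.5, "unknown": {"age": 0}}


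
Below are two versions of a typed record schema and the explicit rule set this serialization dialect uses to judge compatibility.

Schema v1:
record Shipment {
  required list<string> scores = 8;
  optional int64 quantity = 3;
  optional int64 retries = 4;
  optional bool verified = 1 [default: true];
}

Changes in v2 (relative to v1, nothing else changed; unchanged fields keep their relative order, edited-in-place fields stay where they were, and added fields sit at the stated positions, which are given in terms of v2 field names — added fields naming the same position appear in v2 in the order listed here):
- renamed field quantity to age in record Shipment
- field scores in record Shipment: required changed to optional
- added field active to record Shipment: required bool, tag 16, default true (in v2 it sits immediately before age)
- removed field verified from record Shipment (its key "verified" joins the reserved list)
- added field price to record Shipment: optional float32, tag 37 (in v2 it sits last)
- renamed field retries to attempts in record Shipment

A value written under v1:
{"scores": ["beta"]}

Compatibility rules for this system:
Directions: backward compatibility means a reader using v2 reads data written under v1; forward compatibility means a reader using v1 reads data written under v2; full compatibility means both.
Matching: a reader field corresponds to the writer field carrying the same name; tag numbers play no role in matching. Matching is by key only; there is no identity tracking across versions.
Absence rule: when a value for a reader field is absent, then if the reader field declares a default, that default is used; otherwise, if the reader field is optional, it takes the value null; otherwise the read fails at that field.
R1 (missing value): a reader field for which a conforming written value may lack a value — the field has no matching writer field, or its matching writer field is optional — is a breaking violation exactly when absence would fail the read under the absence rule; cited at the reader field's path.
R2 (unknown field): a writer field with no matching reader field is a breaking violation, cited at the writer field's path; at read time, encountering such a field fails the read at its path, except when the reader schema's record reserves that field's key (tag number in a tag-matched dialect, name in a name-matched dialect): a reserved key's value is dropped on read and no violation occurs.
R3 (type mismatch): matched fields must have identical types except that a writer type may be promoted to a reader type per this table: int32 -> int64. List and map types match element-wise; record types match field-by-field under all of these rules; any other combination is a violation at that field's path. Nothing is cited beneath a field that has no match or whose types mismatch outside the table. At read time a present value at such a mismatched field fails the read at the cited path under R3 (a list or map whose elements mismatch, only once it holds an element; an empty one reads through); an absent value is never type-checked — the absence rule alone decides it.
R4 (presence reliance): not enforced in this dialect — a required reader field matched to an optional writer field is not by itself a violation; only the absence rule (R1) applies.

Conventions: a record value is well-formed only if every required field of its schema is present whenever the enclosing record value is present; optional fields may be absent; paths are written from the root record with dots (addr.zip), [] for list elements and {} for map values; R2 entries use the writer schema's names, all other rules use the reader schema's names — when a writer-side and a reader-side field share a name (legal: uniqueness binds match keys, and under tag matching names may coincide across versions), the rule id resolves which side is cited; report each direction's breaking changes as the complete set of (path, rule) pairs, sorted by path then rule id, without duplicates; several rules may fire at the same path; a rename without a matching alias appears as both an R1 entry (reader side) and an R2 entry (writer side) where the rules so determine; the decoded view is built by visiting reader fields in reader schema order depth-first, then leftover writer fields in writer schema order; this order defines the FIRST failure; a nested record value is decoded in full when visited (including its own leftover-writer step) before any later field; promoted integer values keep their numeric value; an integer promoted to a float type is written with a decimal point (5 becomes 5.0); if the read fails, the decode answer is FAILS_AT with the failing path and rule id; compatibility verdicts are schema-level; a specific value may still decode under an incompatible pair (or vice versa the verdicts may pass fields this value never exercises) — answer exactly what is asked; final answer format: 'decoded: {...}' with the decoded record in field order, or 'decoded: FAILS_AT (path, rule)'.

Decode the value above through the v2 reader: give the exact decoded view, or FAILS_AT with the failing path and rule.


decoded: {"scores": ["beta"], "active": true, "age": null, "attempts": null, "price": null}

the writer's type comes first in each Shipment pair
migrating the Shipment value to v2:
  scores := ["beta"]
  active := true (no value, default fills)
  age := null (not supplied -> null)
  attempts := null (not supplied -> null)
  price := null (not supplied -> null)
  => decoded: {"scores": ["beta"], "active": true, "age": null, "attempts": null, "price": null}
checking off the Shipment differences that do not matter here:
  field scores in record Shipment: required changed to optional -> changes Shipment's schema-level verdicts only — the decode of this value is the same
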